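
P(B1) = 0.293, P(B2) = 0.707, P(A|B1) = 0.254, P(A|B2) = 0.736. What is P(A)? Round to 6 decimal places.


P(A) = P(A|B1)*P(B1) + P(A|B2)*P(B2)
P(A|B1)*P(B1) = 0.254 * 0.293 = 0.074422
P(A|B2)*P(B2) = 0.736 * 0.707 = 0.520352
P(A) = 0.074422 + 0.520352 = 0.594774

0.594774


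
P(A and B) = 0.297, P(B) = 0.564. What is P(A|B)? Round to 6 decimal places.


P(A|B) = P(A and B) / P(B) = 0.297 / 0.564 = 99/188 ≈ 0.52659574

0.526596


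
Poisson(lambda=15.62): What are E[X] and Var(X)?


E[X] = Var(X) = lambda = 15.62

15.62, 15.62


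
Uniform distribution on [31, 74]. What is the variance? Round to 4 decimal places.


Var = (b-a)^2 / 12
(b-a)^2 = (74 - 31)^2 = 1849
Var = 1849/12 ≈ 154.083333

154.0833


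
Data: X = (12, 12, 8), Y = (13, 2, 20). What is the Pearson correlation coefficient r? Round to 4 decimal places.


r = sum((xi-xbar)(yi-ybar)) / sqrt(sum((xi-xbar)^2) * sum((yi-ybar)^2))
n = 3, xbar = 32/3 ≈ 10.666667, ybar = 35/3 ≈ 11.666667
Sxy = sum((xi-xbar)(yi-ybar)) = -100/3 ≈ -33.333333
Sxx = sum((xi-xbar)^2) = 32/3 ≈ 10.666667
Syy = sum((yi-ybar)^2) = 494/3 ≈ 164.666667
sqrt(Sxx*Syy) ≈ 41.909956
r = Sxy / sqrt(Sxx*Syy) = -33.333333 / 41.909956 ≈ -0.795356

-0.7954


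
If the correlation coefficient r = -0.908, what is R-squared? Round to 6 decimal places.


R^2 = r^2 = (-0.908)^2 = 0.824464

0.824464


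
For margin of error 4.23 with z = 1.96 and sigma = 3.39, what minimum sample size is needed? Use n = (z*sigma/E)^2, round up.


z*sigma/E = 1.96 * 3.39 / 4.23 = 5537/3525 ≈ 1.570780
(z*sigma/E)^2 ≈ 2.467350
round up: n = 3

3


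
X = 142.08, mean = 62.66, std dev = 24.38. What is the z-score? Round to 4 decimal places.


z = (X - mu) / sigma
X - mu = 142.08 - 62.66 = 79.42
z = 79.42 / 24.38 = 3971/1219 ≈ 3.257588

3.2576


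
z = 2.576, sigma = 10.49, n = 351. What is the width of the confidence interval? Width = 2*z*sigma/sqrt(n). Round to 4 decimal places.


width = 2*z*sigma/sqrt(n)
2*z*sigma = 2 * 2.576 * 10.49 = 54.04448
sqrt(351) ≈ 18.734994
width = 54.04448 / 18.734994 ≈ 2.884681

2.8847


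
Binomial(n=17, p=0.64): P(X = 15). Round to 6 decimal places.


P = C(n,k) * p^k * (1-p)^(n-k)
C(17,15) = 136
p^k = 0.64^15 ≈ 0.001237940
(1-p)^(n-k) = 0.36^2 = 0.1296
P = 136 * 0.001237940 * 0.1296 ≈ 0.021819

0.021819


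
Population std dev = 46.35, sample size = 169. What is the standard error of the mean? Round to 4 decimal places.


SE = sigma / sqrt(n)
sqrt(169) = 13
SE = 46.35 / 13 = 927/260 ≈ 3.565385

3.5654


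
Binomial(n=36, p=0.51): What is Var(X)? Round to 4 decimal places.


Var = n*p*(1-p) = 36 * 0.51 * 0.49 = 8.9964

8.9964


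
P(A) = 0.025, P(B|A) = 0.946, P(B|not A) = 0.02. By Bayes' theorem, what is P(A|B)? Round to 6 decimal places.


P(A|B) = P(B|A)*P(A) / P(B), P(B) = P(B|A)*P(A) + P(B|not A)*P(not A)
P(B|A)*P(A) = 0.946 * 0.025 = 0.02365
P(B|not A)*P(not A) = 0.02 * 0.975 = 0.0195
P(B) = 0.02365 + 0.0195 = 0.04315
P(A|B) = 0.02365 / 0.04315 = 473/863 ≈ 0.54808806

0.548088


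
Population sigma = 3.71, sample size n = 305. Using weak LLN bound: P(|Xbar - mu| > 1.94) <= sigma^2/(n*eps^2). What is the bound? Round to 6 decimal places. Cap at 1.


bound = min(1, sigma^2/(n*eps^2))
sigma^2 = 3.71^2 = 13.7641
n*eps^2 = 305 * 1.94^2 = 305 * 3.7636 = 1147.898
sigma^2/(n*eps^2) = 13.7641 / 1147.898 ≈ 0.01199070

0.011991


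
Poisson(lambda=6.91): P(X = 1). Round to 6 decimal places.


P = e^(-lam) * lam^k / k!
e^(-6.91) ≈ 0.0009977578
lam^k = 6.91^1 = 6.91
k! = 1! = 1
P = 0.0009977578 * 6.91 / 1 ≈ 0.006895

0.006895


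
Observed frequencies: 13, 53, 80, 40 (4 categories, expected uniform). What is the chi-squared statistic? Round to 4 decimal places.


chi2 = sum((O-E)^2/E), E = total/4
total = 186, E = 186/4 = 46.5
(13 - 46.5)^2 / 46.5 = 1122.25 / 46.5 = 4489/186 ≈ 24.134409
(53 - 46.5)^2 / 46.5 = 42.25 / 46.5 = 169/186 ≈ 0.908602
(80 - 46.5)^2 / 46.5 = 1122.25 / 46.5 = 4489/186 ≈ 24.134409
(40 - 46.5)^2 / 46.5 = 42.25 / 46.5 = 169/186 ≈ 0.908602
chi2 = 4658/93 ≈ 50.086022

50.0860


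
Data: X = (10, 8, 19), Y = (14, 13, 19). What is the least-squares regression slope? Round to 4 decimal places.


b = sum((xi-xbar)(yi-ybar)) / sum((xi-xbar)^2)
n = 3, xbar = 37/3 ≈ 12.333333, ybar = 46/3 ≈ 15.333333
Sxy = sum((xi-xbar)(yi-ybar)) = 113/3 ≈ 37.666667
Sxx = sum((xi-xbar)^2) = 206/3 ≈ 68.666667
b = Sxy / Sxx = 113/206 ≈ 0.548544

0.5485


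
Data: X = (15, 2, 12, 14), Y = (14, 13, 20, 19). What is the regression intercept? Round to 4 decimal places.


a = ybar - b*xbar, where b = sum((xi-xbar)(yi-ybar)) / sum((xi-xbar)^2)
n = 4, xbar = 43/4 = 10.75, ybar = 66/4 = 16.5
Sxy = sum((xi-xbar)(yi-ybar)) = 32.5
Sxx = sum((xi-xbar)^2) = 106.75
b = Sxy / Sxx = 130/427 ≈ 0.304450
a = 16.5 - 0.304450 * 10.75 = 5648/427 ≈ 13.227166

13.2272


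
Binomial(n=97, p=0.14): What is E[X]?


E[X] = n*p = 97 * 0.14 = 13.58

13.58


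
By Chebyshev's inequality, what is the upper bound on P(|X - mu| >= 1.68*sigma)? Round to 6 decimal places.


P <= 1/k^2
k^2 = 1.68^2 = 2.8224
1/k^2 = 1 / 2.8224 = 625/1764 ≈ 0.35430839

0.354308


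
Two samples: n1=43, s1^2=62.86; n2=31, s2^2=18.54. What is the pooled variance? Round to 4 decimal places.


sp^2 = ((n1-1)*s1^2 + (n2-1)*s2^2)/(n1+n2-2)
(n1-1)*s1^2 = 42 * 62.86 = 2640.12
(n2-1)*s2^2 = 30 * 18.54 = 556.2
numerator = 2640.12 + 556.2 = 3196.32
n1+n2-2 = 72
sp^2 = 3196.32 / 72 = 6659/150 ≈ 44.393333

44.3933


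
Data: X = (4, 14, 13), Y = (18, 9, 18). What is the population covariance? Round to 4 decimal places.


Cov = (1/n)*sum((xi-xbar)(yi-ybar))
n = 3, xbar = 31/3 ≈ 10.333333, ybar = 45/3 = 15
sum((xi-xbar)(yi-ybar)) = -33
Cov = -33 / 3 = -11

-11.0000


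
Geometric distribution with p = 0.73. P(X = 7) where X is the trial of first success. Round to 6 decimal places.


P = (1-p)^(k-1) * p
(1-p)^(k-1) = 0.27^6 ≈ 0.0003874205
P = 0.0003874205 * 0.73 ≈ 0.0002828170

0.000283


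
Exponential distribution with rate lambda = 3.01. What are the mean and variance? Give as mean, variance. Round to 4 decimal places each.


mean = 1/lam, var = 1/lam^2
mean = 1 / 3.01 = 100/301 ≈ 0.332226
lam^2 = 3.01^2 = 9.0601
var = 1 / 9.0601 ≈ 0.110374

0.3322, 0.1104


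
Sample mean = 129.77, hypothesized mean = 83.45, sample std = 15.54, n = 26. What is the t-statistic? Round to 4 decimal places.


t = (xbar - mu0) / (s/sqrt(n))
xbar - mu0 = 129.77 - 83.45 = 46.32
sqrt(26) ≈ 5.09901951
s/sqrt(n) = 15.54 / 5.09901951 ≈ 3.04764474
t = 46.32 / 3.04764474 ≈ 15.198622

15.1986


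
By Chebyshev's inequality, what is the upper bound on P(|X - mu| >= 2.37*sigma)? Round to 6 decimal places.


P <= 1/k^2
k^2 = 2.37^2 = 5.6169
1/k^2 = 1 / 5.6169 ≈ 0.17803415

0.178034


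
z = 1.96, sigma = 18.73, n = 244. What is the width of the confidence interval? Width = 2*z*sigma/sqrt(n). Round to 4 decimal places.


width = 2*z*sigma/sqrt(n)
2*z*sigma = 2 * 1.96 * 18.73 = 73.4216
sqrt(244) ≈ 15.620499
width = 73.4216 / 15.620499 ≈ 4.700336

4.7003


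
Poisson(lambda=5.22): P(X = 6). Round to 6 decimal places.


P = e^(-lam) * lam^k / k!
e^(-5.22) ≈ 0.005407329
lam^k = 5.22^6 ≈ 20231.264034
k! = 6! = 720
P = 0.005407329 * 20231.264034 / 720 ≈ 0.151940

0.151940


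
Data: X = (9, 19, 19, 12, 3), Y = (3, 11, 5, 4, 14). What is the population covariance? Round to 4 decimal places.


Cov = (1/n)*sum((xi-xbar)(yi-ybar))
n = 5, xbar = 62/5 = 12.4, ybar = 37/5 = 7.4
sum((xi-xbar)(yi-ybar)) = -37.8
Cov = -37.8 / 5 = -7.56

-7.5600


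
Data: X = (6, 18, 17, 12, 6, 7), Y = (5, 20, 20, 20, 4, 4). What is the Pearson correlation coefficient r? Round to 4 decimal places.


r = sum((xi-xbar)(yi-ybar)) / sqrt(sum((xi-xbar)^2) * sum((yi-ybar)^2))
n = 6, xbar = 66/6 = 11, ybar = 73/6 ≈ 12.166667
Sxy = sum((xi-xbar)(yi-ybar)) = 219
Sxx = sum((xi-xbar)^2) = 152
Syy = sum((yi-ybar)^2) = 2213/6 ≈ 368.833333
sqrt(Sxx*Syy) ≈ 236.775562
r = Sxy / sqrt(Sxx*Syy) = 219 / 236.775562 ≈ 0.924927

0.9249


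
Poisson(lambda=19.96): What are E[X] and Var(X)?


E[X] = Var(X) = lambda = 19.96

19.96, 19.96


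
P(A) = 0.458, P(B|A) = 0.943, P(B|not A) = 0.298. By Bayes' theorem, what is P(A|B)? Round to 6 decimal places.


P(A|B) = P(B|A)*P(A) / P(B), P(B) = P(B|A)*P(A) + P(B|not A)*P(not A)
P(B|A)*P(A) = 0.943 * 0.458 = 0.431894
P(B|not A)*P(not A) = 0.298 * 0.542 = 0.161516
P(B) = 0.431894 + 0.161516 = 0.59341
P(A|B) = 0.431894 / 0.59341 ≈ 0.72781719

0.727817


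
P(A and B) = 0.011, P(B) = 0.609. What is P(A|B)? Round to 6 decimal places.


P(A|B) = P(A and B) / P(B) = 0.011 / 0.609 = 11/609 ≈ 0.01806240

0.018062


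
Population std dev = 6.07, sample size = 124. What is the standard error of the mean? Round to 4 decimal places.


SE = sigma / sqrt(n)
sqrt(124) ≈ 11.135529
SE = 6.07 / 11.135529 ≈ 0.545102

0.5451


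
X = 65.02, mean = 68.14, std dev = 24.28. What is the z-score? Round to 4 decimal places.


z = (X - mu) / sigma
X - mu = 65.02 - 68.14 = -3.12
z = -3.12 / 24.28 = -78/607 ≈ -0.128501

-0.1285


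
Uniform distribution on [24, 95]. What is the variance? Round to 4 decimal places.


Var = (b-a)^2 / 12
(b-a)^2 = (95 - 24)^2 = 5041
Var = 5041/12 ≈ 420.083333

420.0833


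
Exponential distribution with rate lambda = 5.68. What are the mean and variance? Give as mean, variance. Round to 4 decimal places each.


mean = 1/lam, var = 1/lam^2
mean = 1 / 5.68 = 25/142 ≈ 0.176056
lam^2 = 5.68^2 = 32.2624
var = 1 / 32.2624 ≈ 0.030996

0.1761, 0.0310


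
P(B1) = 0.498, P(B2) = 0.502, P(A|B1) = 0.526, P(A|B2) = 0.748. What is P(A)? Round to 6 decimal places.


P(A) = P(A|B1)*P(B1) + P(A|B2)*P(B2)
P(A|B1)*P(B1) = 0.526 * 0.498 = 0.261948
P(A|B2)*P(B2) = 0.748 * 0.502 = 0.375496
P(A) = 0.261948 + 0.375496 = 0.637444

0.637444


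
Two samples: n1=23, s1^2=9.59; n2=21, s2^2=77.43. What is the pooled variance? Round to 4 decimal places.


sp^2 = ((n1-1)*s1^2 + (n2-1)*s2^2)/(n1+n2-2)
(n1-1)*s1^2 = 22 * 9.59 = 210.98
(n2-1)*s2^2 = 20 * 77.43 = 1548.6
numerator = 210.98 + 1548.6 = 1759.58
n1+n2-2 = 42
sp^2 = 1759.58 / 42 = 87979/2100 ≈ 41.894762

41.8948


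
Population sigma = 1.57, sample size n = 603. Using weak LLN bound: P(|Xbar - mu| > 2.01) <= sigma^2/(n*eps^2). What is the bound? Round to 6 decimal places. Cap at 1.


bound = min(1, sigma^2/(n*eps^2))
sigma^2 = 1.57^2 = 2.4649
n*eps^2 = 603 * 2.01^2 = 603 * 4.0401 = 2436.1803
sigma^2/(n*eps^2) = 2.4649 / 2436.1803 ≈ 0.00101179

0.001012


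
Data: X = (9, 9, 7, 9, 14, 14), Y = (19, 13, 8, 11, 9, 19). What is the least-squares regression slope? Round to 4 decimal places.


b = sum((xi-xbar)(yi-ybar)) / sum((xi-xbar)^2)
n = 6, xbar = 62/6 = 31/3 ≈ 10.333333, ybar = 79/6 ≈ 13.166667
Sxy = sum((xi-xbar)(yi-ybar)) = 56/3 ≈ 18.666667
Sxx = sum((xi-xbar)^2) = 130/3 ≈ 43.333333
b = Sxy / Sxx = 28/65 ≈ 0.430769

0.4308


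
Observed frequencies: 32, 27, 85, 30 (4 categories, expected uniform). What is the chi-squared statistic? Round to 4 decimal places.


chi2 = sum((O-E)^2/E), E = total/4
total = 174, E = 174/4 = 43.5
(32 - 43.5)^2 / 43.5 = 132.25 / 43.5 = 529/174 ≈ 3.040230
(27 - 43.5)^2 / 43.5 = 272.25 / 43.5 = 363/58 ≈ 6.258621
(85 - 43.5)^2 / 43.5 = 1722.25 / 43.5 = 6889/174 ≈ 39.591954
(30 - 43.5)^2 / 43.5 = 182.25 / 43.5 = 243/58 ≈ 4.189655
chi2 = 4618/87 ≈ 53.080460

53.0805


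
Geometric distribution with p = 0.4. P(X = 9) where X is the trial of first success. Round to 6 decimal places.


P = (1-p)^(k-1) * p
(1-p)^(k-1) = 0.6^8 = 0.01679616
P = 0.01679616 * 0.4 = 0.006718464

0.006718


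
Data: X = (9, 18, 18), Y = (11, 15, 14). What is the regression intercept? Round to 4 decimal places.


a = ybar - b*xbar, where b = sum((xi-xbar)(yi-ybar)) / sum((xi-xbar)^2)
n = 3, xbar = 45/3 = 15, ybar = 40/3 ≈ 13.333333
Sxy = sum((xi-xbar)(yi-ybar)) = 21
Sxx = sum((xi-xbar)^2) = 54
b = Sxy / Sxx = 7/18 ≈ 0.388889
a = 13.333333 - 0.388889 * 15 = 7.5

7.5000


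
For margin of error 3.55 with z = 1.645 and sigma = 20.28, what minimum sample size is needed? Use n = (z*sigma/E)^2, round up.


z*sigma/E = 1.645 * 20.28 / 3.55 ≈ 9.397352
(z*sigma/E)^2 ≈ 88.310227
round up: n = 89

89


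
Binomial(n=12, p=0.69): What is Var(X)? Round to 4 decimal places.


Var = n*p*(1-p) = 12 * 0.69 * 0.31 = 2.5668

2.5668


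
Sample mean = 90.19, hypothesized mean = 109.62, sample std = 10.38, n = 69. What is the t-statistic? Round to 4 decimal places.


t = (xbar - mu0) / (s/sqrt(n))
xbar - mu0 = 90.19 - 109.62 = -19.43
sqrt(69) ≈ 8.30662386
s/sqrt(n) = 10.38 / 8.30662386 ≈ 1.24960516
t = -19.43 / 1.24960516 ≈ -15.548912

-15.5489


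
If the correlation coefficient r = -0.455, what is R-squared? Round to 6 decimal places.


R^2 = r^2 = (-0.455)^2 = 0.207025

0.207025


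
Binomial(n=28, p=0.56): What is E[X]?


E[X] = n*p = 28 * 0.56 = 15.68

15.68


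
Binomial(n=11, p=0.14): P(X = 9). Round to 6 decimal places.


P = C(n,k) * p^k * (1-p)^(n-k)
C(11,9) = 55
p^k = 0.14^9 ≈ 0.00000002066105
(1-p)^(n-k) = 0.86^2 = 0.7396
P = 55 * 0.00000002066105 * 0.7396 ≈ 0.000001

0.000001


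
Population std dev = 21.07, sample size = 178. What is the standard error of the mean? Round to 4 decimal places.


SE = sigma / sqrt(n)
sqrt(178) ≈ 13.341664
SE = 21.07 / 13.341664 ≈ 1.579263

1.5793


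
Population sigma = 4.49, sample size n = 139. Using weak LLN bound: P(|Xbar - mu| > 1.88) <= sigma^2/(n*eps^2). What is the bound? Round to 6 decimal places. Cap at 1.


bound = min(1, sigma^2/(n*eps^2))
sigma^2 = 4.49^2 = 20.1601
n*eps^2 = 139 * 1.88^2 = 139 * 3.5344 = 491.2816
sigma^2/(n*eps^2) = 20.1601 / 491.2816 ≈ 0.04103573

0.041036


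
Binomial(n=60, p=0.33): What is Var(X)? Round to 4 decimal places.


Var = n*p*(1-p) = 60 * 0.33 * 0.67 = 13.266

13.2660


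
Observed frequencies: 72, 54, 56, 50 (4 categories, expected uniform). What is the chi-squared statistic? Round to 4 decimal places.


chi2 = sum((O-E)^2/E), E = total/4
total = 232, E = 232/4 = 58
(72 - 58)^2 / 58 = 196 / 58 = 98/29 ≈ 3.379310
(54 - 58)^2 / 58 = 16 / 58 = 8/29 ≈ 0.275862
(56 - 58)^2 / 58 = 4 / 58 = 2/29 ≈ 0.068966
(50 - 58)^2 / 58 = 64 / 58 = 32/29 ≈ 1.103448
chi2 = 140/29 ≈ 4.827586

4.8276


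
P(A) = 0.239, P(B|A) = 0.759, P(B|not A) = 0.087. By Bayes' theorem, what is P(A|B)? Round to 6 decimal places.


P(A|B) = P(B|A)*P(A) / P(B), P(B) = P(B|A)*P(A) + P(B|not A)*P(not A)
P(B|A)*P(A) = 0.759 * 0.239 = 0.181401
P(B|not A)*P(not A) = 0.087 * 0.761 = 0.066207
P(B) = 0.181401 + 0.066207 = 0.247608
P(A|B) = 0.181401 / 0.247608 ≈ 0.73261365

0.732614


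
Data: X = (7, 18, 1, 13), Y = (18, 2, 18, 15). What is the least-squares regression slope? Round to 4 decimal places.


b = sum((xi-xbar)(yi-ybar)) / sum((xi-xbar)^2)
n = 4, xbar = 39/4 = 9.75, ybar = 53/4 = 13.25
Sxy = sum((xi-xbar)(yi-ybar)) = -141.75
Sxx = sum((xi-xbar)^2) = 162.75
b = Sxy / Sxx = -27/31 ≈ -0.870968

-0.8710


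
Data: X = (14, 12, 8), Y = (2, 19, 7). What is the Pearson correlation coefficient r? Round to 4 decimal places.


r = sum((xi-xbar)(yi-ybar)) / sqrt(sum((xi-xbar)^2) * sum((yi-ybar)^2))
n = 3, xbar = 34/3 ≈ 11.333333, ybar = 28/3 ≈ 9.333333
Sxy = sum((xi-xbar)(yi-ybar)) = -16/3 ≈ -5.333333
Sxx = sum((xi-xbar)^2) = 56/3 ≈ 18.666667
Syy = sum((yi-ybar)^2) = 458/3 ≈ 152.666667
sqrt(Sxx*Syy) ≈ 53.383310
r = Sxy / sqrt(Sxx*Syy) = -5.333333 / 53.383310 ≈ -0.099906

-0.0999


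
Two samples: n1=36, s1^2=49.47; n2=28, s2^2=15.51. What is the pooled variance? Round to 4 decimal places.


sp^2 = ((n1-1)*s1^2 + (n2-1)*s2^2)/(n1+n2-2)
(n1-1)*s1^2 = 35 * 49.47 = 1731.45
(n2-1)*s2^2 = 27 * 15.51 = 418.77
numerator = 1731.45 + 418.77 = 2150.22
n1+n2-2 = 62
sp^2 = 2150.22 / 62 = 107511/3100 ≈ 34.680968

34.6810


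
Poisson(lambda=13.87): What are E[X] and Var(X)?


E[X] = Var(X) = lambda = 13.87

13.87, 13.87


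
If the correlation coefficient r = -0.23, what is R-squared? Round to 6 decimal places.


R^2 = r^2 = (-0.23)^2 = 0.0529

0.052900


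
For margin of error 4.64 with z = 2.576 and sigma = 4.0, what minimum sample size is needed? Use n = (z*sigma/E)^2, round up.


z*sigma/E = 2.576 * 4.0 / 4.64 = 322/145 ≈ 2.220690
(z*sigma/E)^2 ≈ 4.931463
round up: n = 5

5


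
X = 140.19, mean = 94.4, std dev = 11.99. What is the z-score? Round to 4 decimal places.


z = (X - mu) / sigma
X - mu = 140.19 - 94.4 = 45.79
z = 45.79 / 11.99 = 4579/1199 ≈ 3.819016

3.8190


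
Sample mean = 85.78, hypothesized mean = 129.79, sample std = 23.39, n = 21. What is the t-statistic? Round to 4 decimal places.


t = (xbar - mu0) / (s/sqrt(n))
xbar - mu0 = 85.78 - 129.79 = -44.01
sqrt(21) ≈ 4.58257569
s/sqrt(n) = 23.39 / 4.58257569 ≈ 5.10411645
t = -44.01 / 5.10411645 ≈ -8.622452

-8.6225


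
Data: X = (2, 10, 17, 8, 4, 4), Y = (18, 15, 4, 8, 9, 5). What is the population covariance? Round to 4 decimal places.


Cov = (1/n)*sum((xi-xbar)(yi-ybar))
n = 6, xbar = 45/6 = 7.5, ybar = 59/6 ≈ 9.833333
sum((xi-xbar)(yi-ybar)) = -68.5
Cov = -68.5 / 6 = -137/12 ≈ -11.416667

-11.4167


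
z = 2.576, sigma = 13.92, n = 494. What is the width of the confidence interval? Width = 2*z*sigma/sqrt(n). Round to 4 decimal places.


width = 2*z*sigma/sqrt(n)
2*z*sigma = 2 * 2.576 * 13.92 = 71.71584
sqrt(494) ≈ 22.226111
width = 71.71584 / 22.226111 ≈ 3.226648

3.2266


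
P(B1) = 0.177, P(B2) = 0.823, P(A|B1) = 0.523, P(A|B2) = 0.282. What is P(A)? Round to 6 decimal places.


P(A) = P(A|B1)*P(B1) + P(A|B2)*P(B2)
P(A|B1)*P(B1) = 0.523 * 0.177 = 0.092571
P(A|B2)*P(B2) = 0.282 * 0.823 = 0.232086
P(A) = 0.092571 + 0.232086 = 0.324657

0.324657


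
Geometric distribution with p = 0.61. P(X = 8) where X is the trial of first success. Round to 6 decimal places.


P = (1-p)^(k-1) * p
(1-p)^(k-1) = 0.39^7 ≈ 0.001372310
P = 0.001372310 * 0.61 ≈ 0.0008371091

0.000837


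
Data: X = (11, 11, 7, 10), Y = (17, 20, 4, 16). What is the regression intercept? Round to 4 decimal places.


a = ybar - b*xbar, where b = sum((xi-xbar)(yi-ybar)) / sum((xi-xbar)^2)
n = 4, xbar = 39/4 = 9.75, ybar = 57/4 = 14.25
Sxy = sum((xi-xbar)(yi-ybar)) = 39.25
Sxx = sum((xi-xbar)^2) = 10.75
b = Sxy / Sxx = 157/43 ≈ 3.651163
a = 14.25 - 3.651163 * 9.75 = -918/43 ≈ -21.348837

-21.3488


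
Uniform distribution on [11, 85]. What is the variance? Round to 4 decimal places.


Var = (b-a)^2 / 12
(b-a)^2 = (85 - 11)^2 = 5476
Var = 5476/12 ≈ 456.333333

456.3333


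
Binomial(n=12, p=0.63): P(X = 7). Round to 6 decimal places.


P = C(n,k) * p^k * (1-p)^(n-k)
C(12,7) = 792
p^k = 0.63^7 ≈ 0.03938981
(1-p)^(n-k) = 0.37^5 ≈ 0.006934396
P = 792 * 0.03938981 * 0.006934396 ≈ 0.216330

0.216330


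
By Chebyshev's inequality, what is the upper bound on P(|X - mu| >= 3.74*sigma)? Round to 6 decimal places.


P <= 1/k^2
k^2 = 3.74^2 = 13.9876
1/k^2 = 1 / 13.9876 ≈ 0.07149189

0.071492


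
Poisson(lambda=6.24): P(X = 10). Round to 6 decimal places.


P = e^(-lam) * lam^k / k!
e^(-6.24) ≈ 0.001949856
lam^k = 6.24^10 ≈ 89504711.454867
k! = 10! = 3628800
P = 0.001949856 * 89504711.454867 / 3628800 ≈ 0.048093

0.048093


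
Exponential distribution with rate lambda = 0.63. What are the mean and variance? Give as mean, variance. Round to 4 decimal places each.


mean = 1/lam, var = 1/lam^2
mean = 1 / 0.63 = 100/63 ≈ 1.587302
lam^2 = 0.63^2 = 0.3969
var = 1 / 0.3969 = 10000/3969 ≈ 2.519526

1.5873, 2.5195


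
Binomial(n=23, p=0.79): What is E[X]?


E[X] = n*p = 23 * 0.79 = 18.17

18.17


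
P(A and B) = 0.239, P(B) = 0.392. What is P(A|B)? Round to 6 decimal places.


P(A|B) = P(A and B) / P(B) = 0.239 / 0.392 = 239/392 ≈ 0.60969388

0.609694


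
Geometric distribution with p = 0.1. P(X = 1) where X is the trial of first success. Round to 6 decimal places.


P = (1-p)^(k-1) * p
(1-p)^(k-1) = 0.9^0 = 1
P = 1 * 0.1 = 0.1

0.100000


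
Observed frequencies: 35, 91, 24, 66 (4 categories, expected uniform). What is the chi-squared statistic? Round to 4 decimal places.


chi2 = sum((O-E)^2/E), E = total/4
total = 216, E = 216/4 = 54
(35 - 54)^2 / 54 = 361 / 54 = 361/54 ≈ 6.685185
(91 - 54)^2 / 54 = 1369 / 54 = 1369/54 ≈ 25.351852
(24 - 54)^2 / 54 = 900 / 54 = 50/3 ≈ 16.666667
(66 - 54)^2 / 54 = 144 / 54 = 8/3 ≈ 2.666667
chi2 = 1387/27 ≈ 51.370370

51.3704


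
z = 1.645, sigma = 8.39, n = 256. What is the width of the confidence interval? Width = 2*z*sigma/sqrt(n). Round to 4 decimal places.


width = 2*z*sigma/sqrt(n)
2*z*sigma = 2 * 1.645 * 8.39 = 27.6031
sqrt(256) = 16
width = 27.6031 / 16 ≈ 1.725194

1.7252


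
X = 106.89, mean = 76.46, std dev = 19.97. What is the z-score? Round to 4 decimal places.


z = (X - mu) / sigma
X - mu = 106.89 - 76.46 = 30.43
z = 30.43 / 19.97 = 3043/1997 ≈ 1.523786

1.5238


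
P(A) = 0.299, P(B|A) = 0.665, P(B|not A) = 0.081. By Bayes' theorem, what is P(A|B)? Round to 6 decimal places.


P(A|B) = P(B|A)*P(A) / P(B), P(B) = P(B|A)*P(A) + P(B|not A)*P(not A)
P(B|A)*P(A) = 0.665 * 0.299 = 0.198835
P(B|not A)*P(not A) = 0.081 * 0.701 = 0.056781
P(B) = 0.198835 + 0.056781 = 0.255616
P(A|B) = 0.198835 / 0.255616 ≈ 0.77786602

0.777866


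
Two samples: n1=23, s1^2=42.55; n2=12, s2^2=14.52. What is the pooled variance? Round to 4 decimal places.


sp^2 = ((n1-1)*s1^2 + (n2-1)*s2^2)/(n1+n2-2)
(n1-1)*s1^2 = 22 * 42.55 = 936.1
(n2-1)*s2^2 = 11 * 14.52 = 159.72
numerator = 936.1 + 159.72 = 1095.82
n1+n2-2 = 33
sp^2 = 1095.82 / 33 = 4981/150 ≈ 33.206667

33.2067


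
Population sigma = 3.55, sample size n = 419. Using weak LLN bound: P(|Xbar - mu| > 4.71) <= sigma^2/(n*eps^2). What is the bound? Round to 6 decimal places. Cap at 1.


bound = min(1, sigma^2/(n*eps^2))
sigma^2 = 3.55^2 = 12.6025
n*eps^2 = 419 * 4.71^2 = 419 * 22.1841 = 9295.1379
sigma^2/(n*eps^2) = 12.6025 / 9295.1379 ≈ 0.00135582

0.001356


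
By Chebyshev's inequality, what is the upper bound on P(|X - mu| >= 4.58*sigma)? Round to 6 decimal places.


P <= 1/k^2
k^2 = 4.58^2 = 20.9764
1/k^2 = 1 / 20.9764 ≈ 0.04767262

0.047673


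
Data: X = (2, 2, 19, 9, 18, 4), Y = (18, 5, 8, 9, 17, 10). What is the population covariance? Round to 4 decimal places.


Cov = (1/n)*sum((xi-xbar)(yi-ybar))
n = 6, xbar = 54/6 = 9, ybar = 67/6 ≈ 11.166667
sum((xi-xbar)(yi-ybar)) = 22
Cov = 22 / 6 = 11/3 ≈ 3.666667

3.6667


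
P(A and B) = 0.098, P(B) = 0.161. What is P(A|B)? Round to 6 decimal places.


P(A|B) = P(A and B) / P(B) = 0.098 / 0.161 = 14/23 ≈ 0.60869565

0.608696


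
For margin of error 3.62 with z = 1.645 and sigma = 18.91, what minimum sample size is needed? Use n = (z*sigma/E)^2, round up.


z*sigma/E = 1.645 * 18.91 / 3.62 ≈ 8.593080
(z*sigma/E)^2 ≈ 73.841026
round up: n = 74

74


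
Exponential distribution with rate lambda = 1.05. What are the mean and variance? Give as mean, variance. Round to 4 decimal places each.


mean = 1/lam, var = 1/lam^2
mean = 1 / 1.05 = 20/21 ≈ 0.952381
lam^2 = 1.05^2 = 1.1025
var = 1 / 1.1025 = 400/441 ≈ 0.907029

0.9524, 0.9070


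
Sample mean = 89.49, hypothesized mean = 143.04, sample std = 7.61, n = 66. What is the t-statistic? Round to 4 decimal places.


t = (xbar - mu0) / (s/sqrt(n))
xbar - mu0 = 89.49 - 143.04 = -53.55
sqrt(66) ≈ 8.12403840
s/sqrt(n) = 7.61 / 8.12403840 ≈ 0.93672625
t = -53.55 / 0.93672625 ≈ -57.167182

-57.1672


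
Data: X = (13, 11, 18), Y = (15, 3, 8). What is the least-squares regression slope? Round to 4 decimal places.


b = sum((xi-xbar)(yi-ybar)) / sum((xi-xbar)^2)
n = 3, xbar = 42/3 = 14, ybar = 26/3 ≈ 8.666667
Sxy = sum((xi-xbar)(yi-ybar)) = 8
Sxx = sum((xi-xbar)^2) = 26
b = Sxy / Sxx = 4/13 ≈ 0.307692

0.3077


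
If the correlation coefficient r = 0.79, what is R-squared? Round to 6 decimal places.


R^2 = r^2 = (0.79)^2 = 0.6241

0.624100


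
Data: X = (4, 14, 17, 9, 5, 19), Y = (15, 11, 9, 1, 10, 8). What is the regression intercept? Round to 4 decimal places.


a = ybar - b*xbar, where b = sum((xi-xbar)(yi-ybar)) / sum((xi-xbar)^2)
n = 6, xbar = 68/6 = 34/3 ≈ 11.333333, ybar = 54/6 = 9
Sxy = sum((xi-xbar)(yi-ybar)) = -34
Sxx = sum((xi-xbar)^2) = 592/3 ≈ 197.333333
b = Sxy / Sxx = -51/296 ≈ -0.172297
a = 9 - (-0.172297) * 11.333333 = 1621/148 ≈ 10.952703

10.9527


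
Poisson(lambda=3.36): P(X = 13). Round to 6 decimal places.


P = e^(-lam) * lam^k / k!
e^(-3.36) ≈ 0.03473526
lam^k = 3.36^13 ≈ 6956817.428249
k! = 13! = 6227020800
P = 0.03473526 * 6956817.428249 / 6227020800 ≈ 0.000039

0.000039


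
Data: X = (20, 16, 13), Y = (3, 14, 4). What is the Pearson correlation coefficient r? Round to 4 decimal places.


r = sum((xi-xbar)(yi-ybar)) / sqrt(sum((xi-xbar)^2) * sum((yi-ybar)^2))
n = 3, xbar = 49/3 ≈ 16.333333, ybar = 21/3 = 7
Sxy = sum((xi-xbar)(yi-ybar)) = -7
Sxx = sum((xi-xbar)^2) = 74/3 ≈ 24.666667
Syy = sum((yi-ybar)^2) = 74
sqrt(Sxx*Syy) ≈ 42.723920
r = Sxy / sqrt(Sxx*Syy) = -7 / 42.723920 ≈ -0.163843

-0.1638


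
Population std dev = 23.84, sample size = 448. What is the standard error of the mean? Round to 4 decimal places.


SE = sigma / sqrt(n)
sqrt(448) ≈ 21.166010
SE = 23.84 / 21.166010 ≈ 1.126334

1.1263


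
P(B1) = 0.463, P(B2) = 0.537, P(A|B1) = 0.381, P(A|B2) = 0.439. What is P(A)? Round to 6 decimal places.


P(A) = P(A|B1)*P(B1) + P(A|B2)*P(B2)
P(A|B1)*P(B1) = 0.381 * 0.463 = 0.176403
P(A|B2)*P(B2) = 0.439 * 0.537 = 0.235743
P(A) = 0.176403 + 0.235743 = 0.412146

0.412146


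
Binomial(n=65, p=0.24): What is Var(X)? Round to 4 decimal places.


Var = n*p*(1-p) = 65 * 0.24 * 0.76 = 11.856

11.8560


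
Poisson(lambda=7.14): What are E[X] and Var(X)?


E[X] = Var(X) = lambda = 7.14

7.14, 7.14


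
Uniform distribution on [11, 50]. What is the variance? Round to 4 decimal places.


Var = (b-a)^2 / 12
(b-a)^2 = (50 - 11)^2 = 1521
Var = 1521/12 = 126.75

126.7500


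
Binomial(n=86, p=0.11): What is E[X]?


E[X] = n*p = 86 * 0.11 = 9.46

9.46


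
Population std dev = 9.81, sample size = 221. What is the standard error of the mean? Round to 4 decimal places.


SE = sigma / sqrt(n)
sqrt(221) ≈ 14.866069
SE = 9.81 / 14.866069 ≈ 0.659892

0.6599


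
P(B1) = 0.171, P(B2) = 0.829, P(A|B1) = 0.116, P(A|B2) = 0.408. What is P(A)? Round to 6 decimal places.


P(A) = P(A|B1)*P(B1) + P(A|B2)*P(B2)
P(A|B1)*P(B1) = 0.116 * 0.171 = 0.019836
P(A|B2)*P(B2) = 0.408 * 0.829 = 0.338232
P(A) = 0.019836 + 0.338232 = 0.358068

0.358068


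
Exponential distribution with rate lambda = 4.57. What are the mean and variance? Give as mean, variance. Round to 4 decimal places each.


mean = 1/lam, var = 1/lam^2
mean = 1 / 4.57 = 100/457 ≈ 0.218818
lam^2 = 4.57^2 = 20.8849
var = 1 / 20.8849 ≈ 0.047881

0.2188, 0.0479


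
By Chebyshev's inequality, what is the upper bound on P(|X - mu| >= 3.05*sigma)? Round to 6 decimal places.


P <= 1/k^2
k^2 = 3.05^2 = 9.3025
1/k^2 = 1 / 9.3025 = 400/3721 ≈ 0.10749798

0.107498


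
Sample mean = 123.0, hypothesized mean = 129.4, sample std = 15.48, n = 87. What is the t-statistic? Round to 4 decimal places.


t = (xbar - mu0) / (s/sqrt(n))
xbar - mu0 = 123.0 - 129.4 = -6.4
sqrt(87) ≈ 9.32737905
s/sqrt(n) = 15.48 / 9.32737905 ≈ 1.65963020
t = -6.4 / 1.65963020 ≈ -3.856281

-3.8563


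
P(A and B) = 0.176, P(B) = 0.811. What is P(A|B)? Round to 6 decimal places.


P(A|B) = P(A and B) / P(B) = 0.176 / 0.811 = 176/811 ≈ 0.21701603

0.217016


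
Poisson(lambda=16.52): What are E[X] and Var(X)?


E[X] = Var(X) = lambda = 16.52

16.52, 16.52


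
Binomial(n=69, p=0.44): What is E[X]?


E[X] = n*p = 69 * 0.44 = 30.36

30.36


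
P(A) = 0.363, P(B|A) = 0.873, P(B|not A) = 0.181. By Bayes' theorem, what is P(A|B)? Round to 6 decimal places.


P(A|B) = P(B|A)*P(A) / P(B), P(B) = P(B|A)*P(A) + P(B|not A)*P(not A)
P(B|A)*P(A) = 0.873 * 0.363 = 0.316899
P(B|not A)*P(not A) = 0.181 * 0.637 = 0.115297
P(B) = 0.316899 + 0.115297 = 0.432196
P(A|B) = 0.316899 / 0.432196 ≈ 0.73322983

0.733230


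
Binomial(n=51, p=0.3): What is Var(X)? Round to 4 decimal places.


Var = n*p*(1-p) = 51 * 0.3 * 0.7 = 10.71

10.7100


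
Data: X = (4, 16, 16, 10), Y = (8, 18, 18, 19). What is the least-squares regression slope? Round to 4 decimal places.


b = sum((xi-xbar)(yi-ybar)) / sum((xi-xbar)^2)
n = 4, xbar = 46/4 = 11.5, ybar = 63/4 = 15.75
Sxy = sum((xi-xbar)(yi-ybar)) = 73.5
Sxx = sum((xi-xbar)^2) = 99
b = Sxy / Sxx = 49/66 ≈ 0.742424

0.7424


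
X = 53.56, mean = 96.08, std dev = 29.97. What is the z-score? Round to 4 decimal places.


z = (X - mu) / sigma
X - mu = 53.56 - 96.08 = -42.52
z = -42.52 / 29.97 = -4252/2997 ≈ -1.418752

-1.4188


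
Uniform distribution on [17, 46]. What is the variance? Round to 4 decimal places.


Var = (b-a)^2 / 12
(b-a)^2 = (46 - 17)^2 = 841
Var = 841/12 ≈ 70.083333

70.0833


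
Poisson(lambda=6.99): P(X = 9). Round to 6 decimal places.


P = e^(-lam) * lam^k / k!
e^(-6.99) ≈ 0.0009210465
lam^k = 6.99^9 ≈ 39837729.803431
k! = 9! = 362880
P = 0.0009210465 * 39837729.803431 / 362880 ≈ 0.101114

0.101114


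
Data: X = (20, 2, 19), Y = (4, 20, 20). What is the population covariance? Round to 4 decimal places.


Cov = (1/n)*sum((xi-xbar)(yi-ybar))
n = 3, xbar = 41/3 ≈ 13.666667, ybar = 44/3 ≈ 14.666667
sum((xi-xbar)(yi-ybar)) = -304/3 ≈ -101.333333
Cov = -101.333333 / 3 = -304/9 ≈ -33.777778

-33.7778


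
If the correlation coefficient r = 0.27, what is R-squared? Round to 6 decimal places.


R^2 = r^2 = (0.27)^2 = 0.0729

0.072900


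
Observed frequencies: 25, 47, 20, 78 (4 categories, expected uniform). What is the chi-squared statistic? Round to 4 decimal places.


chi2 = sum((O-E)^2/E), E = total/4
total = 170, E = 170/4 = 42.5
(25 - 42.5)^2 / 42.5 = 306.25 / 42.5 = 245/34 ≈ 7.205882
(47 - 42.5)^2 / 42.5 = 20.25 / 42.5 = 81/170 ≈ 0.476471
(20 - 42.5)^2 / 42.5 = 506.25 / 42.5 = 405/34 ≈ 11.911765
(78 - 42.5)^2 / 42.5 = 1260.25 / 42.5 = 5041/170 ≈ 29.652941
chi2 = 4186/85 ≈ 49.247059

49.2471


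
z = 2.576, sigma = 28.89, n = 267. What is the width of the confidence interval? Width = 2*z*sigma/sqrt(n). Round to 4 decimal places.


width = 2*z*sigma/sqrt(n)
2*z*sigma = 2 * 2.576 * 28.89 = 148.84128
sqrt(267) ≈ 16.340135
width = 148.84128 / 16.340135 ≈ 9.108938

9.1089


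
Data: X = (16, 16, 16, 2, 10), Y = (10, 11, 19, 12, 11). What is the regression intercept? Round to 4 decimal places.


a = ybar - b*xbar, where b = sum((xi-xbar)(yi-ybar)) / sum((xi-xbar)^2)
n = 5, xbar = 60/5 = 12, ybar = 63/5 = 12.6
Sxy = sum((xi-xbar)(yi-ybar)) = 18
Sxx = sum((xi-xbar)^2) = 152
b = Sxy / Sxx = 9/76 ≈ 0.118421
a = 12.6 - 0.118421 * 12 = 1062/95 ≈ 11.178947

11.1789


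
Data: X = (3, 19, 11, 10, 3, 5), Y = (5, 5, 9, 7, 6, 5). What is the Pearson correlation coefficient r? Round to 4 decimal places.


r = sum((xi-xbar)(yi-ybar)) / sqrt(sum((xi-xbar)^2) * sum((yi-ybar)^2))
n = 6, xbar = 51/6 = 8.5, ybar = 37/6 ≈ 6.166667
Sxy = sum((xi-xbar)(yi-ybar)) = 7.5
Sxx = sum((xi-xbar)^2) = 191.5
Syy = sum((yi-ybar)^2) = 77/6 ≈ 12.833333
sqrt(Sxx*Syy) ≈ 49.574019
r = Sxy / sqrt(Sxx*Syy) = 7.5 / 49.574019 ≈ 0.151289

0.1513


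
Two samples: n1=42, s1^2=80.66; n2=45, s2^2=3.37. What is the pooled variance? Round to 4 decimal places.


sp^2 = ((n1-1)*s1^2 + (n2-1)*s2^2)/(n1+n2-2)
(n1-1)*s1^2 = 41 * 80.66 = 3307.06
(n2-1)*s2^2 = 44 * 3.37 = 148.28
numerator = 3307.06 + 148.28 = 3455.34
n1+n2-2 = 85
sp^2 = 3455.34 / 85 = 172767/4250 ≈ 40.651059

40.6511


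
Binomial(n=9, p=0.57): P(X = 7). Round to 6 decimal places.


P = C(n,k) * p^k * (1-p)^(n-k)
C(9,7) = 36
p^k = 0.57^7 ≈ 0.01954897
(1-p)^(n-k) = 0.43^2 = 0.1849
P = 36 * 0.01954897 * 0.1849 ≈ 0.130126

0.130126


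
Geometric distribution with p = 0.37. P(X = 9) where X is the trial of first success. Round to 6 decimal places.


P = (1-p)^(k-1) * p
(1-p)^(k-1) = 0.63^8 ≈ 0.02481558
P = 0.02481558 * 0.37 ≈ 0.009181764

0.009182


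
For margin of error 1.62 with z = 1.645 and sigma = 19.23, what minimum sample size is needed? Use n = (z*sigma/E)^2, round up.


z*sigma/E = 1.645 * 19.23 / 1.62 ≈ 19.526759
(z*sigma/E)^2 ≈ 381.294327
round up: n = 382

382


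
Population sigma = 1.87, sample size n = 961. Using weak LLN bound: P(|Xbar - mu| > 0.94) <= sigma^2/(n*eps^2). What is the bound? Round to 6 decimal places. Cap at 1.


bound = min(1, sigma^2/(n*eps^2))
sigma^2 = 1.87^2 = 3.4969
n*eps^2 = 961 * 0.94^2 = 961 * 0.8836 = 849.1396
sigma^2/(n*eps^2) = 3.4969 / 849.1396 ≈ 0.00411817

0.004118


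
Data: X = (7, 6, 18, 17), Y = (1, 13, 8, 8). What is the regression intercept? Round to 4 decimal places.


a = ybar - b*xbar, where b = sum((xi-xbar)(yi-ybar)) / sum((xi-xbar)^2)
n = 4, xbar = 48/4 = 12, ybar = 30/4 = 7.5
Sxy = sum((xi-xbar)(yi-ybar)) = 5
Sxx = sum((xi-xbar)^2) = 122
b = Sxy / Sxx = 5/122 ≈ 0.040984
a = 7.5 - 0.040984 * 12 = 855/122 ≈ 7.008197

7.0082


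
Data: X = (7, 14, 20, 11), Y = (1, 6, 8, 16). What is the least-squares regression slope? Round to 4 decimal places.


b = sum((xi-xbar)(yi-ybar)) / sum((xi-xbar)^2)
n = 4, xbar = 52/4 = 13, ybar = 31/4 = 7.75
Sxy = sum((xi-xbar)(yi-ybar)) = 24
Sxx = sum((xi-xbar)^2) = 90
b = Sxy / Sxx = 4/15 ≈ 0.266667

0.2667


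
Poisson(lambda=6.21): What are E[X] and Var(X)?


E[X] = Var(X) = lambda = 6.21

6.21, 6.21


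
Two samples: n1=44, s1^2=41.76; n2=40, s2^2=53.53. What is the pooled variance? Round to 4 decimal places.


sp^2 = ((n1-1)*s1^2 + (n2-1)*s2^2)/(n1+n2-2)
(n1-1)*s1^2 = 43 * 41.76 = 1795.68
(n2-1)*s2^2 = 39 * 53.53 = 2087.67
numerator = 1795.68 + 2087.67 = 3883.35
n1+n2-2 = 82
sp^2 = 3883.35 / 82 = 77667/1640 ≈ 47.357927

47.3579


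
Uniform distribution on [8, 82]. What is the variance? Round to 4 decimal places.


Var = (b-a)^2 / 12
(b-a)^2 = (82 - 8)^2 = 5476
Var = 5476/12 ≈ 456.333333

456.3333


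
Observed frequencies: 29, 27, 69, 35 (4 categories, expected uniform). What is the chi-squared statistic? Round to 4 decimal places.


chi2 = sum((O-E)^2/E), E = total/4
total = 160, E = 160/4 = 40
(29 - 40)^2 / 40 = 121 / 40 = 3.025
(27 - 40)^2 / 40 = 169 / 40 = 4.225
(69 - 40)^2 / 40 = 841 / 40 = 21.025
(35 - 40)^2 / 40 = 25 / 40 = 0.625
chi2 = 28.9

28.9000


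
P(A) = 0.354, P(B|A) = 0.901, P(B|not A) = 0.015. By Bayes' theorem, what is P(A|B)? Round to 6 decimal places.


P(A|B) = P(B|A)*P(A) / P(B), P(B) = P(B|A)*P(A) + P(B|not A)*P(not A)
P(B|A)*P(A) = 0.901 * 0.354 = 0.318954
P(B|not A)*P(not A) = 0.015 * 0.646 = 0.00969
P(B) = 0.318954 + 0.00969 = 0.328644
P(A|B) = 0.318954 / 0.328644 = 3127/3222 ≈ 0.97051521

0.970515


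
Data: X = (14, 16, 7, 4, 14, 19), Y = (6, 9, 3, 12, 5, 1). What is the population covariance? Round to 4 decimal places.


Cov = (1/n)*sum((xi-xbar)(yi-ybar))
n = 6, xbar = 74/6 = 37/3 ≈ 12.333333, ybar = 36/6 = 6
sum((xi-xbar)(yi-ybar)) = -58
Cov = -58 / 6 = -29/3 ≈ -9.666667

-9.6667


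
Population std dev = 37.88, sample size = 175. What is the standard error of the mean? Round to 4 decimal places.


SE = sigma / sqrt(n)
sqrt(175) ≈ 13.228757
SE = 37.88 / 13.228757 ≈ 2.863459

2.8635


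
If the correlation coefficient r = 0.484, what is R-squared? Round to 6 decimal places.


R^2 = r^2 = (0.484)^2 = 0.234256

0.234256


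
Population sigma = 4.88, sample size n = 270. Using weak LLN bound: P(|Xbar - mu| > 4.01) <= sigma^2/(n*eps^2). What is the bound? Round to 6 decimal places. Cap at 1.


bound = min(1, sigma^2/(n*eps^2))
sigma^2 = 4.88^2 = 23.8144
n*eps^2 = 270 * 4.01^2 = 270 * 16.0801 = 4341.627
sigma^2/(n*eps^2) = 23.8144 / 4341.627 ≈ 0.00548513

0.005485


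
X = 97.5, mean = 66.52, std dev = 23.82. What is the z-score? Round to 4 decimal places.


z = (X - mu) / sigma
X - mu = 97.5 - 66.52 = 30.98
z = 30.98 / 23.82 = 1549/1191 ≈ 1.300588

1.3006


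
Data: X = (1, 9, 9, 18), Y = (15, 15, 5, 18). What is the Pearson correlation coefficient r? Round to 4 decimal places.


r = sum((xi-xbar)(yi-ybar)) / sqrt(sum((xi-xbar)^2) * sum((yi-ybar)^2))
n = 4, xbar = 37/4 = 9.25, ybar = 53/4 = 13.25
Sxy = sum((xi-xbar)(yi-ybar)) = 28.75
Sxx = sum((xi-xbar)^2) = 144.75
Syy = sum((yi-ybar)^2) = 96.75
sqrt(Sxx*Syy) ≈ 118.340874
r = Sxy / sqrt(Sxx*Syy) = 28.75 / 118.340874 ≈ 0.242942

0.2429


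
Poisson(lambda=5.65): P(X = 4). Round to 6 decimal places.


P = e^(-lam) * lam^k / k!
e^(-5.65) ≈ 0.003517517
lam^k = 5.65^4 ≈ 1019.046006
k! = 4! = 24
P = 0.003517517 * 1019.046006 / 24 ≈ 0.149355

0.149355


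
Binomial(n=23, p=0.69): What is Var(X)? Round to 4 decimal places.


Var = n*p*(1-p) = 23 * 0.69 * 0.31 = 4.9197

4.9197


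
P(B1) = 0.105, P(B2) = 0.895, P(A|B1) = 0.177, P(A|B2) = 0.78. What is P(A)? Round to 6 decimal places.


P(A) = P(A|B1)*P(B1) + P(A|B2)*P(B2)
P(A|B1)*P(B1) = 0.177 * 0.105 = 0.018585
P(A|B2)*P(B2) = 0.78 * 0.895 = 0.6981
P(A) = 0.018585 + 0.6981 = 0.716685

0.716685


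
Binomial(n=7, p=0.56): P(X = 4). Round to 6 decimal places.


P = C(n,k) * p^k * (1-p)^(n-k)
C(7,4) = 35
p^k = 0.56^4 = 0.09834496
(1-p)^(n-k) = 0.44^3 = 0.085184
P = 35 * 0.09834496 * 0.085184 ≈ 0.293210

0.293210


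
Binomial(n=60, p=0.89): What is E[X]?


E[X] = n*p = 60 * 0.89 = 53.4

53.4


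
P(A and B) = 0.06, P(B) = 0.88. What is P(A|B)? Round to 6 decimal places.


P(A|B) = P(A and B) / P(B) = 0.06 / 0.88 = 3/44 ≈ 0.06818182

0.068182


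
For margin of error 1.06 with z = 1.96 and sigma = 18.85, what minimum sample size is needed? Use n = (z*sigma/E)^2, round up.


z*sigma/E = 1.96 * 18.85 / 1.06 = 18473/530 ≈ 34.854717
(z*sigma/E)^2 ≈ 1214.851296
round up: n = 1215

1215


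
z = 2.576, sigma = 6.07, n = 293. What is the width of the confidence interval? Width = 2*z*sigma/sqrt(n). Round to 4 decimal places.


width = 2*z*sigma/sqrt(n)
2*z*sigma = 2 * 2.576 * 6.07 = 31.27264
sqrt(293) ≈ 17.117243
width = 31.27264 / 17.117243 ≈ 1.826967

1.8270


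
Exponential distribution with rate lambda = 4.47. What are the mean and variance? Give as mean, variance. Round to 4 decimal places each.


mean = 1/lam, var = 1/lam^2
mean = 1 / 4.47 = 100/447 ≈ 0.223714
lam^2 = 4.47^2 = 19.9809
var = 1 / 19.9809 ≈ 0.050048

0.2237, 0.0500


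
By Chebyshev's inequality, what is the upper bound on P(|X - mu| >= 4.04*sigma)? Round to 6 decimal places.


P <= 1/k^2
k^2 = 4.04^2 = 16.3216
1/k^2 = 1 / 16.3216 ≈ 0.06126850

0.061269


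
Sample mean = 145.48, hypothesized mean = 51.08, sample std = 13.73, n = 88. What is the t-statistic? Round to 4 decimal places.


t = (xbar - mu0) / (s/sqrt(n))
xbar - mu0 = 145.48 - 51.08 = 94.4
sqrt(88) ≈ 9.38083152
s/sqrt(n) = 13.73 / 9.38083152 ≈ 1.46362292
t = 94.4 / 1.46362292 ≈ 64.497487

64.4975


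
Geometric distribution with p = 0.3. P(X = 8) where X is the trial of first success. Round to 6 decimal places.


P = (1-p)^(k-1) * p
(1-p)^(k-1) = 0.7^7 = 0.0823543
P = 0.0823543 * 0.3 = 0.02470629

0.024706


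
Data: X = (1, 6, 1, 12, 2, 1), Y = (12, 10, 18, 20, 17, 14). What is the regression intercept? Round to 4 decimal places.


a = ybar - b*xbar, where b = sum((xi-xbar)(yi-ybar)) / sum((xi-xbar)^2)
n = 6, xbar = 23/6 ≈ 3.833333, ybar = 91/6 ≈ 15.166667
Sxy = sum((xi-xbar)(yi-ybar)) = 175/6 ≈ 29.166667
Sxx = sum((xi-xbar)^2) = 593/6 ≈ 98.833333
b = Sxy / Sxx = 175/593 ≈ 0.295110
a = 15.166667 - 0.295110 * 3.833333 = 8323/593 ≈ 14.035413

14.0354


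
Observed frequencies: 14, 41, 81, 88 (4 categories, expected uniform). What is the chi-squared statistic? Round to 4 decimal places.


chi2 = sum((O-E)^2/E), E = total/4
total = 224, E = 224/4 = 56
(14 - 56)^2 / 56 = 1764 / 56 = 31.5
(41 - 56)^2 / 56 = 225 / 56 = 225/56 ≈ 4.017857
(81 - 56)^2 / 56 = 625 / 56 = 625/56 ≈ 11.160714
(88 - 56)^2 / 56 = 1024 / 56 = 128/7 ≈ 18.285714
chi2 = 1819/28 ≈ 64.964286

64.9643
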